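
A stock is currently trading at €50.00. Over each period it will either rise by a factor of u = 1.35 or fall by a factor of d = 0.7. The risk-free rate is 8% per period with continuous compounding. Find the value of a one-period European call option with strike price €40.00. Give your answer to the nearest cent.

Risk-neutral probability p = (e^0.08 − 0.7)/(1.35 − 0.7) = 0.3833/0.6500 = 0.5897
Terminal stock prices: S_u = 67.5, S_d = 35
Terminal payoffs (S − K): max(27.5, 0) = 27.5, max(-5, 0) = 0
Node 0 (S = 50): V_0 = e^(−0.08)·[0.5897·27.5000 + 0.4103·0.0000] = 14.9692

€14.97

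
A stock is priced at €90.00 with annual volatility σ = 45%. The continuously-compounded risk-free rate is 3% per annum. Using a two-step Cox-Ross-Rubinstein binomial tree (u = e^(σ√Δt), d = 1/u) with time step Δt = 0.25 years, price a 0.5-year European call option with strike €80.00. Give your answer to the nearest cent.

€17.67

CRR parameters: u = e^(σ√Δt) = e^(0.45·√0.25) = 1.2523, d = 1/u = 0.7985
Per-period rate: rΔt = 0.03·0.25 = 0.0075, so R = e^0.0075 = 1.0075
Risk-neutral probability p = (e^0.0075 − 0.7985)/(1.2523 − 0.7985) = 0.2090/0.4538 = 0.4606
Terminal stock prices: S_uu = 141.1, S_ud = 90, S_dd = 57.39
Terminal payoffs (S − K): max(61.15, 0) = 61.15, max(10, 0) = 10, max(-22.61, 0) = 0
Node u (S = 112.7): V_u = e^(−0.0075)·[0.4606·61.1481 + 0.5394·10.0000] = 33.3068
Node d (S = 71.87): V_d = e^(−0.0075)·[0.4606·10.0000 + 0.5394·0.0000] = 4.5713
Node 0 (S = 90): V_0 = e^(−0.0075)·[0.4606·33.3068 + 0.5394·4.5713] = 17.6731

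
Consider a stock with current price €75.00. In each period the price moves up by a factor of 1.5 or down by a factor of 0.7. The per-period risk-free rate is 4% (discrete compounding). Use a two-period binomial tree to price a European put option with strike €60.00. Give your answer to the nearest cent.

€7.11

Risk-neutral probability p = (1 + 0.04 − 0.7)/(1.5 − 0.7) = 0.3400/0.8000 = 0.4250
Terminal stock prices: S_uu = 168.8, S_ud = 78.75, S_dd = 36.75
Terminal payoffs (K − S): max(-108.8, 0) = 0, max(-18.75, 0) = 0, max(23.25, 0) = 23.25
Node u (S = 112.5): V_u = 1/1.04·[0.4250·0.0000 + 0.5750·0.0000] = 0.0000
Node d (S = 52.5): V_d = 1/1.04·[0.4250·0.0000 + 0.5750·23.2500] = 12.8546
Node 0 (S = 75): V_0 = 1/1.04·[0.4250·0.0000 + 0.5750·12.8546] = 7.1071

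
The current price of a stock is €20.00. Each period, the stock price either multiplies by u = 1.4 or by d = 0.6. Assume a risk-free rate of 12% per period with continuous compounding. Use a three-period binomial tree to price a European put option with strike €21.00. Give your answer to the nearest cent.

Risk-neutral probability p = (e^0.12 − 0.6)/(1.4 − 0.6) = 0.5275/0.8000 = 0.6594
Terminal stock prices: S_uuu = 54.88, S_uud = 23.52, S_udd = 10.08, S_ddd = 4.32
Terminal payoffs (K − S): max(-33.88, 0) = 0, max(-2.52, 0) = 0, max(10.92, 0) = 10.92, max(16.68, 0) = 16.68
Node uu (S = 39.2): V_uu = e^(−0.12)·[0.6594·0.0000 + 0.3406·0.0000] = 0.0000
Node ud (S = 16.8): V_ud = e^(−0.12)·[0.6594·0.0000 + 0.3406·10.9200] = 3.2990
Node dd (S = 7.2): V_dd = e^(−0.12)·[0.6594·10.9200 + 0.3406·16.6800] = 11.4253
Node u (S = 28): V_u = e^(−0.12)·[0.6594·0.0000 + 0.3406·3.2990] = 0.9967
Node d (S = 12): V_d = e^(−0.12)·[0.6594·3.2990 + 0.3406·11.4253] = 5.3810
Node 0 (S = 20): V_0 = e^(−0.12)·[0.6594·0.9967 + 0.3406·5.3810] = 2.2085

€2.21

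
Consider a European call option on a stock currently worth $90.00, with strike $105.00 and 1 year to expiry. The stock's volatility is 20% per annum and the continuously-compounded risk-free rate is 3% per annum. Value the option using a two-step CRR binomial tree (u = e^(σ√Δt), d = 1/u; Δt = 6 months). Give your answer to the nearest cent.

$3.75

CRR parameters: u = e^(σ√Δt) = e^(0.2·√0.5) = 1.1519, d = 1/u = 0.8681
Per-period rate: rΔt = 0.03·0.5 = 0.015, so R = e^0.015 = 1.0151
Risk-neutral probability p = (e^0.015 − 0.8681)/(1.1519 − 0.8681) = 0.1470/0.2838 = 0.5180
Terminal stock prices: S_uu = 119.4, S_ud = 90, S_dd = 67.83
Terminal payoffs (S − K): max(14.42, 0) = 14.42, max(-15, 0) = 0, max(-37.17, 0) = 0
Node u (S = 103.7): V_u = e^(−0.015)·[0.5180·14.4207 + 0.4820·0.0000] = 7.3581
Node d (S = 78.13): V_d = e^(−0.015)·[0.5180·0.0000 + 0.4820·0.0000] = 0.0000
Node 0 (S = 90): V_0 = e^(−0.015)·[0.5180·7.3581 + 0.4820·0.0000] = 3.7545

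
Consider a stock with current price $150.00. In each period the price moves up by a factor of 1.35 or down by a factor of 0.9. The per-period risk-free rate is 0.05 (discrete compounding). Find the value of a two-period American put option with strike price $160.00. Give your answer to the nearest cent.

Risk-neutral probability p = (1 + 0.05 − 0.9)/(1.35 − 0.9) = 0.1500/0.4500 = 0.3333
Terminal stock prices: S_uu = 273.4, S_ud = 182.2, S_dd = 121.5
Terminal payoffs (K − S): max(-113.4, 0) = 0, max(-22.25, 0) = 0, max(38.5, 0) = 38.5
Node u (S = 202.5): continuation = 1/1.05·[0.3333·0.0000 + 0.6667·0.0000] = 0.0000; exercise value = 0.0000 ≤ continuation, so V_u = 0.0000
Node d (S = 135): continuation = 1/1.05·[0.3333·0.0000 + 0.6667·38.5000] = 24.4444; exercise value = 25.0000 > continuation, so V_d = 25.0000 (exercise)
Node 0 (S = 150): continuation = 1/1.05·[0.3333·0.0000 + 0.6667·25.0000] = 15.8730; exercise value = 10.0000 ≤ continuation, so V_0 = 15.8730

$15.87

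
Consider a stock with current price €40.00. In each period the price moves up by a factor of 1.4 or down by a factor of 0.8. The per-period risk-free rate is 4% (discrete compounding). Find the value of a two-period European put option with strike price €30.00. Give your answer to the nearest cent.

Risk-neutral probability p = (1 + 0.04 − 0.8)/(1.4 − 0.8) = 0.2400/0.6000 = 0.4000
Terminal stock prices: S_uu = 78.4, S_ud = 44.8, S_dd = 25.6
Terminal payoffs (K − S): max(-48.4, 0) = 0, max(-14.8, 0) = 0, max(4.4, 0) = 4.4
Node u (S = 56): V_u = 1/1.04·[0.4000·0.0000 + 0.6000·0.0000] = 0.0000
Node d (S = 32): V_d = 1/1.04·[0.4000·0.0000 + 0.6000·4.4000] = 2.5385
Node 0 (S = 40): V_0 = 1/1.04·[0.4000·0.0000 + 0.6000·2.5385] = 1.4645

€1.46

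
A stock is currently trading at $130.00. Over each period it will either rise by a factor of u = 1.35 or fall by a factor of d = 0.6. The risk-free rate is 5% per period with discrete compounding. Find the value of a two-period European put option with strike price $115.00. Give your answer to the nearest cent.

Risk-neutral probability p = (1 + 0.05 − 0.6)/(1.35 − 0.6) = 0.4500/0.7500 = 0.6000
Terminal stock prices: S_uu = 236.9, S_ud = 105.3, S_dd = 46.8
Terminal payoffs (K − S): max(-121.9, 0) = 0, max(9.7, 0) = 9.7, max(68.2, 0) = 68.2
Node u (S = 175.5): V_u = 1/1.05·[0.6000·0.0000 + 0.4000·9.7000] = 3.6952
Node d (S = 78): V_d = 1/1.05·[0.6000·9.7000 + 0.4000·68.2000] = 31.5238
Node 0 (S = 130): V_0 = 1/1.05·[0.6000·3.6952 + 0.4000·31.5238] = 14.1206

$14.12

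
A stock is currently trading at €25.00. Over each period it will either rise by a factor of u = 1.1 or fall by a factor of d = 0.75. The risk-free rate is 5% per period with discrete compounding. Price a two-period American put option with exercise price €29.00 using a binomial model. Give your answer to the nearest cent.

Risk-neutral probability p = (1 + 0.05 − 0.75)/(1.1 − 0.75) = 0.3000/0.3500 = 0.8571
Terminal stock prices: S_uu = 30.25, S_ud = 20.63, S_dd = 14.06
Terminal payoffs (K − S): max(-1.25, 0) = 0, max(8.375, 0) = 8.375, max(14.94, 0) = 14.94
Node u (S = 27.5): continuation = 1/1.05·[0.8571·0.0000 + 0.1429·8.3750] = 1.1395; exercise value = 1.5000 > continuation, so V_u = 1.5000 (exercise)
Node d (S = 18.75): continuation = 1/1.05·[0.8571·8.3750 + 0.1429·14.9375] = 8.8690; exercise value = 10.2500 > continuation, so V_d = 10.2500 (exercise)
Node 0 (S = 25): continuation = 1/1.05·[0.8571·1.5000 + 0.1429·10.2500] = 2.6190; exercise value = 4.0000 > continuation, so V_0 = 4.0000 (exercise)

€4.00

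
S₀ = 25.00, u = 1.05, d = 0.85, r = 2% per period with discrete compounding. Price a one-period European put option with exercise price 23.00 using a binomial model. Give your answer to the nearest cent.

Risk-neutral probability p = (1 + 0.02 − 0.85)/(1.05 − 0.85) = 0.1700/0.2000 = 0.8500
Terminal stock prices: S_u = 26.25, S_d = 21.25
Terminal payoffs (K − S): max(-3.25, 0) = 0, max(1.75, 0) = 1.75
Node 0 (S = 25): V_0 = 1/1.02·[0.8500·0.0000 + 0.1500·1.7500] = 0.2574

0.26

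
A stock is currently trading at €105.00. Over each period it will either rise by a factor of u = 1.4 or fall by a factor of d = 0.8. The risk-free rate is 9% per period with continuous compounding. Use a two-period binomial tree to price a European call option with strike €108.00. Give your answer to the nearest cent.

Risk-neutral probability p = (e^0.09 − 0.8)/(1.4 − 0.8) = 0.2942/0.6000 = 0.4903
Terminal stock prices: S_uu = 205.8, S_ud = 117.6, S_dd = 67.2
Terminal payoffs (S − K): max(97.8, 0) = 97.8, max(9.6, 0) = 9.6, max(-40.8, 0) = 0
Node u (S = 147): V_u = e^(−0.09)·[0.4903·97.8000 + 0.5097·9.6000] = 48.2954
Node d (S = 84): V_d = e^(−0.09)·[0.4903·9.6000 + 0.5097·0.0000] = 4.3017
Node 0 (S = 105): V_0 = e^(−0.09)·[0.4903·48.2954 + 0.5097·4.3017] = 23.6447

€23.64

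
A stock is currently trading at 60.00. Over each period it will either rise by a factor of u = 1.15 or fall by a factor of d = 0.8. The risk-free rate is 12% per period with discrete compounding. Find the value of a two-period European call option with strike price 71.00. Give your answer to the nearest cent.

5.56

Risk-neutral probability p = (1 + 0.12 − 0.8)/(1.15 − 0.8) = 0.3200/0.3500 = 0.9143
Terminal stock prices: S_uu = 79.35, S_ud = 55.2, S_dd = 38.4
Terminal payoffs (S − K): max(8.35, 0) = 8.35, max(-15.8, 0) = 0, max(-32.6, 0) = 0
Node u (S = 69): V_u = 1/1.12·[0.9143·8.3500 + 0.0857·0.0000] = 6.8163
Node d (S = 48): V_d = 1/1.12·[0.9143·0.0000 + 0.0857·0.0000] = 0.0000
Node 0 (S = 60): V_0 = 1/1.12·[0.9143·6.8163 + 0.0857·0.0000] = 5.5643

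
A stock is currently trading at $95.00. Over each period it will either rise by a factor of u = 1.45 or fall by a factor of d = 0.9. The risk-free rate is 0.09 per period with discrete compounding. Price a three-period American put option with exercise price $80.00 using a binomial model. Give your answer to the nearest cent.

$2.33

Risk-neutral probability p = (1 + 0.09 − 0.9)/(1.45 − 0.9) = 0.1900/0.5500 = 0.3455
Terminal stock prices: S_uuu = 289.6, S_uud = 179.8, S_udd = 111.6, S_ddd = 69.26
Terminal payoffs (K − S): max(-209.6, 0) = 0, max(-99.76, 0) = 0, max(-31.58, 0) = 0, max(10.74, 0) = 10.74
Node uu (S = 199.7): continuation = 1/1.09·[0.3455·0.0000 + 0.6545·0.0000] = 0.0000; exercise value = 0.0000 ≤ continuation, so V_uu = 0.0000
Node ud (S = 124): continuation = 1/1.09·[0.3455·0.0000 + 0.6545·0.0000] = 0.0000; exercise value = 0.0000 ≤ continuation, so V_ud = 0.0000
Node dd (S = 76.95): continuation = 1/1.09·[0.3455·0.0000 + 0.6545·10.7450] = 6.4524; exercise value = 3.0500 ≤ continuation, so V_dd = 6.4524
Node u (S = 137.8): continuation = 1/1.09·[0.3455·0.0000 + 0.6545·0.0000] = 0.0000; exercise value = 0.0000 ≤ continuation, so V_u = 0.0000
Node d (S = 85.5): continuation = 1/1.09·[0.3455·0.0000 + 0.6545·6.4524] = 3.8747; exercise value = 0.0000 ≤ continuation, so V_d = 3.8747
Node 0 (S = 95): continuation = 1/1.09·[0.3455·0.0000 + 0.6545·3.8747] = 2.3267; exercise value = 0.0000 ≤ continuation, so V_0 = 2.3267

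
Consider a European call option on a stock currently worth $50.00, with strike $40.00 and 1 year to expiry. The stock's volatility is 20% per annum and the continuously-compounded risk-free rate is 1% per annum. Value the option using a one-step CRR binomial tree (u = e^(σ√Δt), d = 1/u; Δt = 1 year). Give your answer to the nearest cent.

$10.40

CRR parameters: u = e^(σ√Δt) = e^(0.2·√1) = 1.2214, d = 1/u = 0.8187
Per-period rate: rΔt = 0.01·1 = 0.01, so R = e^0.01 = 1.0101
Risk-neutral probability p = (e^0.01 − 0.8187)/(1.2214 − 0.8187) = 0.1913/0.4027 = 0.4751
Terminal stock prices: S_u = 61.07, S_d = 40.94
Terminal payoffs (S − K): max(21.07, 0) = 21.07, max(0.9365, 0) = 0.9365
Node 0 (S = 50): V_0 = e^(−0.01)·[0.4751·21.0701 + 0.5249·0.9365] = 10.3980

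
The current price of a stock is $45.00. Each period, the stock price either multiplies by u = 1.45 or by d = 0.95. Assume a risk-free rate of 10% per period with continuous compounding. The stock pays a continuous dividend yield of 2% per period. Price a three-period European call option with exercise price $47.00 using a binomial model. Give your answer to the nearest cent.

Per-period risk-free factor R = e^0.1 = 1.1052; dividend-adjusted growth = e^(0.1−0.02) = 1.0833.
Risk-neutral probability p = (1.0833 − 0.95)/(1.45 − 0.95) = 0.1333/0.5000 = 0.2666
Terminal stock prices: S_uuu = 137.2, S_uud = 89.88, S_udd = 58.89, S_ddd = 38.58
Terminal payoffs (S − K): max(90.19, 0) = 90.19, max(42.88, 0) = 42.88, max(11.89, 0) = 11.89, max(-8.418, 0) = 0
Node uu (S = 94.61): V_uu = e^(−0.1)·[0.2666·90.1881 + 0.7334·42.8819] = 50.2117
Node ud (S = 61.99): V_ud = e^(−0.1)·[0.2666·42.8819 + 0.7334·11.8881] = 18.2327
Node dd (S = 40.61): V_dd = e^(−0.1)·[0.2666·11.8881 + 0.7334·0.0000] = 2.8675
Node u (S = 65.25): V_u = e^(−0.1)·[0.2666·50.2117 + 0.7334·18.2327] = 24.2112
Node d (S = 42.75): V_d = e^(−0.1)·[0.2666·18.2327 + 0.7334·2.8675] = 6.3008
Node 0 (S = 45): V_0 = e^(−0.1)·[0.2666·24.2112 + 0.7334·6.3008] = 10.0213

$10.02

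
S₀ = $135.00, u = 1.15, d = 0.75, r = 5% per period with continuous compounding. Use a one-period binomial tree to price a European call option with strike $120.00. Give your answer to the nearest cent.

Risk-neutral probability p = (e^0.05 − 0.75)/(1.15 − 0.75) = 0.3013/0.4000 = 0.7532
Terminal stock prices: S_u = 155.2, S_d = 101.2
Terminal payoffs (S − K): max(35.25, 0) = 35.25, max(-18.75, 0) = 0
Node 0 (S = 135): V_0 = e^(−0.05)·[0.7532·35.2500 + 0.2468·0.0000] = 25.2547

$25.25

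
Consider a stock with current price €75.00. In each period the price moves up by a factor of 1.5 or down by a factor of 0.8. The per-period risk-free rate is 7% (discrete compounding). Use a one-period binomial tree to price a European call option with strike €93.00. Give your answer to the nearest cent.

Risk-neutral probability p = (1 + 0.07 − 0.8)/(1.5 − 0.8) = 0.2700/0.7000 = 0.3857
Terminal stock prices: S_u = 112.5, S_d = 60
Terminal payoffs (S − K): max(19.5, 0) = 19.5, max(-33, 0) = 0
Node 0 (S = 75): V_0 = 1/1.07·[0.3857·19.5000 + 0.6143·0.0000] = 7.0294

€7.03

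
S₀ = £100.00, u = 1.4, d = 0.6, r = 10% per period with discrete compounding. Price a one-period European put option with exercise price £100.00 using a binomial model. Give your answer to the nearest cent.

£13.64

Risk-neutral probability p = (1 + 0.1 − 0.6)/(1.4 − 0.6) = 0.5000/0.8000 = 0.6250
Terminal stock prices: S_u = 140, S_d = 60
Terminal payoffs (K − S): max(-40, 0) = 0, max(40, 0) = 40
Node 0 (S = 100): V_0 = 1/1.1·[0.6250·0.0000 + 0.3750·40.0000] = 13.6364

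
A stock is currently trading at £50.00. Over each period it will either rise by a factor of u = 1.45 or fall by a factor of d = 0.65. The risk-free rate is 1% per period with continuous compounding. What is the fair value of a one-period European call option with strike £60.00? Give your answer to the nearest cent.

£5.57

Risk-neutral probability p = (e^0.01 − 0.65)/(1.45 − 0.65) = 0.3601/0.8000 = 0.4501
Terminal stock prices: S_u = 72.5, S_d = 32.5
Terminal payoffs (S − K): max(12.5, 0) = 12.5, max(-27.5, 0) = 0
Node 0 (S = 50): V_0 = e^(−0.01)·[0.4501·12.5000 + 0.5499·0.0000] = 5.5698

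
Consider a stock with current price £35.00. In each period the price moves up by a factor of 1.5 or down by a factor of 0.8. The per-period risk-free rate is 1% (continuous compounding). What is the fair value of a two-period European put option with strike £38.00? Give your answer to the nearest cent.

Risk-neutral probability p = (e^0.01 − 0.8)/(1.5 − 0.8) = 0.2101/0.7000 = 0.3001
Terminal stock prices: S_uu = 78.75, S_ud = 42, S_dd = 22.4
Terminal payoffs (K − S): max(-40.75, 0) = 0, max(-4, 0) = 0, max(15.6, 0) = 15.6
Node u (S = 52.5): V_u = e^(−0.01)·[0.3001·0.0000 + 0.6999·0.0000] = 0.0000
Node d (S = 28): V_d = e^(−0.01)·[0.3001·0.0000 + 0.6999·15.6000] = 10.8102
Node 0 (S = 35): V_0 = e^(−0.01)·[0.3001·0.0000 + 0.6999·10.8102] = 7.4911

£7.49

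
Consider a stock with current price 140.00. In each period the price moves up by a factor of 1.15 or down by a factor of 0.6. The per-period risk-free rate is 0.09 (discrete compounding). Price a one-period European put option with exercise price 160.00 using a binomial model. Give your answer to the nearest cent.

Risk-neutral probability p = (1 + 0.09 − 0.6)/(1.15 − 0.6) = 0.4900/0.5500 = 0.8909
Terminal stock prices: S_u = 161, S_d = 84
Terminal payoffs (K − S): max(-1, 0) = 0, max(76, 0) = 76
Node 0 (S = 140): V_0 = 1/1.09·[0.8909·0.0000 + 0.1091·76.0000] = 7.6063

7.61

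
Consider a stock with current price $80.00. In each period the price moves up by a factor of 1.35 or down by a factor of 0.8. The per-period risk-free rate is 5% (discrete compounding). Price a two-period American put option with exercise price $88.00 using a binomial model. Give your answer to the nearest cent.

$12.83

Risk-neutral probability p = (1 + 0.05 − 0.8)/(1.35 − 0.8) = 0.2500/0.5500 = 0.4545
Terminal stock prices: S_uu = 145.8, S_ud = 86.4, S_dd = 51.2
Terminal payoffs (K − S): max(-57.8, 0) = 0, max(1.6, 0) = 1.6, max(36.8, 0) = 36.8
Node u (S = 108): continuation = 1/1.05·[0.4545·0.0000 + 0.5455·1.6000] = 0.8312; exercise value = 0.0000 ≤ continuation, so V_u = 0.8312
Node d (S = 64): continuation = 1/1.05·[0.4545·1.6000 + 0.5455·36.8000] = 19.8095; exercise value = 24.0000 > continuation, so V_d = 24.0000 (exercise)
Node 0 (S = 80): continuation = 1/1.05·[0.4545·0.8312 + 0.5455·24.0000] = 12.8273; exercise value = 8.0000 ≤ continuation, so V_0 = 12.8273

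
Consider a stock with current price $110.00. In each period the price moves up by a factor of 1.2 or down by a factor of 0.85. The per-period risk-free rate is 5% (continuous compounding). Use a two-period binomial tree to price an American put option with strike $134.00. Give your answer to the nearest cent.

Risk-neutral probability p = (e^0.05 − 0.85)/(1.2 − 0.85) = 0.2013/0.3500 = 0.5751
Terminal stock prices: S_uu = 158.4, S_ud = 112.2, S_dd = 79.47
Terminal payoffs (K − S): max(-24.4, 0) = 0, max(21.8, 0) = 21.8, max(54.53, 0) = 54.53
Node u (S = 132): continuation = e^(−0.05)·[0.5751·0.0000 + 0.4249·21.8000] = 8.8119; exercise value = 2.0000 ≤ continuation, so V_u = 8.8119
Node d (S = 93.5): continuation = e^(−0.05)·[0.5751·21.8000 + 0.4249·54.5250] = 33.9647; exercise value = 40.5000 > continuation, so V_d = 40.5000 (exercise)
Node 0 (S = 110): continuation = e^(−0.05)·[0.5751·8.8119 + 0.4249·40.5000] = 21.1909; exercise value = 24.0000 > continuation, so V_0 = 24.0000 (exercise)

$24.00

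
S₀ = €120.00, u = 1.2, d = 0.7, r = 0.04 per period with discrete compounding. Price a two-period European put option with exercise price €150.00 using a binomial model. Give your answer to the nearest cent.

Risk-neutral probability p = (1 + 0.04 − 0.7)/(1.2 − 0.7) = 0.3400/0.5000 = 0.6800
Terminal stock prices: S_uu = 172.8, S_ud = 100.8, S_dd = 58.8
Terminal payoffs (K − S): max(-22.8, 0) = 0, max(49.2, 0) = 49.2, max(91.2, 0) = 91.2
Node u (S = 144): V_u = 1/1.04·[0.6800·0.0000 + 0.3200·49.2000] = 15.1385
Node d (S = 84): V_d = 1/1.04·[0.6800·49.2000 + 0.3200·91.2000] = 60.2308
Node 0 (S = 120): V_0 = 1/1.04·[0.6800·15.1385 + 0.3200·60.2308] = 28.4308

€28.43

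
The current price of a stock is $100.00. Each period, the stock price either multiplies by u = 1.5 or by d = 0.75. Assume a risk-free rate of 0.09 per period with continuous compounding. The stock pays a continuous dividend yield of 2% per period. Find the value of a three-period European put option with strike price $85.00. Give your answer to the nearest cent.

$6.25

Per-period risk-free factor R = e^0.09 = 1.0942; dividend-adjusted growth = e^(0.09−0.02) = 1.0725.
Risk-neutral probability p = (1.0725 − 0.75)/(1.5 − 0.75) = 0.3225/0.7500 = 0.4300
Terminal stock prices: S_uuu = 337.5, S_uud = 168.8, S_udd = 84.38, S_ddd = 42.19
Terminal payoffs (K − S): max(-252.5, 0) = 0, max(-83.75, 0) = 0, max(0.625, 0) = 0.625, max(42.81, 0) = 42.81
Node uu (S = 225): V_uu = e^(−0.09)·[0.4300·0.0000 + 0.5700·0.0000] = 0.0000
Node ud (S = 112.5): V_ud = e^(−0.09)·[0.4300·0.0000 + 0.5700·0.6250] = 0.3256
Node dd (S = 56.25): V_dd = e^(−0.09)·[0.4300·0.6250 + 0.5700·42.8125] = 22.5480
Node u (S = 150): V_u = e^(−0.09)·[0.4300·0.0000 + 0.5700·0.3256] = 0.1696
Node d (S = 75): V_d = e^(−0.09)·[0.4300·0.3256 + 0.5700·22.5480] = 11.8739
Node 0 (S = 100): V_0 = e^(−0.09)·[0.4300·0.1696 + 0.5700·11.8739] = 6.2521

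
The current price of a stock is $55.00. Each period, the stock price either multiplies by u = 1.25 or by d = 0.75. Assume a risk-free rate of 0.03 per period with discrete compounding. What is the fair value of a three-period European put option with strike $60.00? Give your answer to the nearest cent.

$9.22

Risk-neutral probability p = (1 + 0.03 − 0.75)/(1.25 − 0.75) = 0.2800/0.5000 = 0.5600
Terminal stock prices: S_uuu = 107.4, S_uud = 64.45, S_udd = 38.67, S_ddd = 23.2
Terminal payoffs (K − S): max(-47.42, 0) = 0, max(-4.453, 0) = 0, max(21.33, 0) = 21.33, max(36.8, 0) = 36.8
Node uu (S = 85.94): V_uu = 1/1.03·[0.5600·0.0000 + 0.4400·0.0000] = 0.0000
Node ud (S = 51.56): V_ud = 1/1.03·[0.5600·0.0000 + 0.4400·21.3281] = 9.1110
Node dd (S = 30.94): V_dd = 1/1.03·[0.5600·21.3281 + 0.4400·36.7969] = 27.3149
Node u (S = 68.75): V_u = 1/1.03·[0.5600·0.0000 + 0.4400·9.1110] = 3.8921
Node d (S = 41.25): V_d = 1/1.03·[0.5600·9.1110 + 0.4400·27.3149] = 16.6221
Node 0 (S = 55): V_0 = 1/1.03·[0.5600·3.8921 + 0.4400·16.6221] = 9.2168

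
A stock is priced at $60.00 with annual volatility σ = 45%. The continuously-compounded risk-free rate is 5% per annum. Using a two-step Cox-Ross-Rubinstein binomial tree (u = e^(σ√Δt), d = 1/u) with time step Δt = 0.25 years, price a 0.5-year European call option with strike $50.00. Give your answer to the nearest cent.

$14.43

CRR parameters: u = e^(σ√Δt) = e^(0.45·√0.25) = 1.2523, d = 1/u = 0.7985
Per-period rate: rΔt = 0.05·0.25 = 0.0125, so R = e^0.0125 = 1.0126
Risk-neutral probability p = (e^0.0125 − 0.7985)/(1.2523 − 0.7985) = 0.2141/0.4538 = 0.4717
Terminal stock prices: S_uu = 94.1, S_ud = 60, S_dd = 38.26
Terminal payoffs (S − K): max(44.1, 0) = 44.1, max(10, 0) = 10, max(-11.74, 0) = 0
Node u (S = 75.14): V_u = e^(−0.0125)·[0.4717·44.0987 + 0.5283·10.0000] = 25.7605
Node d (S = 47.91): V_d = e^(−0.0125)·[0.4717·10.0000 + 0.5283·0.0000] = 4.6584
Node 0 (S = 60): V_0 = e^(−0.0125)·[0.4717·25.7605 + 0.5283·4.6584] = 14.4308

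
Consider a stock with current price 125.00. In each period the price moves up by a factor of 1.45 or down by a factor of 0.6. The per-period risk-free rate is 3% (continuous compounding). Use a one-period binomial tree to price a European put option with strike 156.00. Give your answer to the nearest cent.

38.80

Risk-neutral probability p = (e^0.03 − 0.6)/(1.45 − 0.6) = 0.4305/0.8500 = 0.5064
Terminal stock prices: S_u = 181.2, S_d = 75
Terminal payoffs (K − S): max(-25.25, 0) = 0, max(81, 0) = 81
Node 0 (S = 125): V_0 = e^(−0.03)·[0.5064·0.0000 + 0.4936·81.0000] = 38.7986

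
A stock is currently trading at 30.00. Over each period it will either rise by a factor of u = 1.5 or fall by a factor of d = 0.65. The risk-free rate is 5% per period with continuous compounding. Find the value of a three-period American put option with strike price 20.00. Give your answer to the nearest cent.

Risk-neutral probability p = (e^0.05 − 0.65)/(1.5 − 0.65) = 0.4013/0.8500 = 0.4721
Terminal stock prices: S_uuu = 101.2, S_uud = 43.88, S_udd = 19.01, S_ddd = 8.239
Terminal payoffs (K − S): max(-81.25, 0) = 0, max(-23.88, 0) = 0, max(0.9875, 0) = 0.9875, max(11.76, 0) = 11.76
Node uu (S = 67.5): continuation = e^(−0.05)·[0.4721·0.0000 + 0.5279·0.0000] = 0.0000; exercise value = 0.0000 ≤ continuation, so V_uu = 0.0000
Node ud (S = 29.25): continuation = e^(−0.05)·[0.4721·0.0000 + 0.5279·0.9875] = 0.4959; exercise value = 0.0000 ≤ continuation, so V_ud = 0.4959
Node dd (S = 12.68): continuation = e^(−0.05)·[0.4721·0.9875 + 0.5279·11.7613] = 6.3496; exercise value = 7.3250 > continuation, so V_dd = 7.3250 (exercise)
Node u (S = 45): continuation = e^(−0.05)·[0.4721·0.0000 + 0.5279·0.4959] = 0.2490; exercise value = 0.0000 ≤ continuation, so V_u = 0.2490
Node d (S = 19.5): continuation = e^(−0.05)·[0.4721·0.4959 + 0.5279·7.3250] = 3.9011; exercise value = 0.5000 ≤ continuation, so V_d = 3.9011
Node 0 (S = 30): continuation = e^(−0.05)·[0.4721·0.2490 + 0.5279·3.9011] = 2.0708; exercise value = 0.0000 ≤ continuation, so V_0 = 2.0708

2.07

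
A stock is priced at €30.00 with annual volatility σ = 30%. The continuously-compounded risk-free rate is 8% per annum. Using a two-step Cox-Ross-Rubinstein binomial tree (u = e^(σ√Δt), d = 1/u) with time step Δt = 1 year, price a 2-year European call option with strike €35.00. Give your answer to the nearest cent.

CRR parameters: u = e^(σ√Δt) = e^(0.3·√1) = 1.3499, d = 1/u = 0.7408
Per-period rate: rΔt = 0.08·1 = 0.08, so R = e^0.08 = 1.0833
Risk-neutral probability p = (e^0.08 − 0.7408)/(1.3499 − 0.7408) = 0.3425/0.6090 = 0.5623
Terminal stock prices: S_uu = 54.66, S_ud = 30, S_dd = 16.46
Terminal payoffs (S − K): max(19.66, 0) = 19.66, max(-5, 0) = 0, max(-18.54, 0) = 0
Node u (S = 40.5): V_u = e^(−0.08)·[0.5623·19.6636 + 0.4377·0.0000] = 10.2069
Node d (S = 22.22): V_d = e^(−0.08)·[0.5623·0.0000 + 0.4377·0.0000] = 0.0000
Node 0 (S = 30): V_0 = e^(−0.08)·[0.5623·10.2069 + 0.4377·0.0000] = 5.2982

€5.30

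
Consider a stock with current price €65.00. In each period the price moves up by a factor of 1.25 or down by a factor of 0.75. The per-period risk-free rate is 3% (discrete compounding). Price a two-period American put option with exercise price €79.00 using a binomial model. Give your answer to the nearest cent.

Risk-neutral probability p = (1 + 0.03 − 0.75)/(1.25 − 0.75) = 0.2800/0.5000 = 0.5600
Terminal stock prices: S_uu = 101.6, S_ud = 60.94, S_dd = 36.56
Terminal payoffs (K − S): max(-22.56, 0) = 0, max(18.06, 0) = 18.06, max(42.44, 0) = 42.44
Node u (S = 81.25): continuation = 1/1.03·[0.5600·0.0000 + 0.4400·18.0625] = 7.7160; exercise value = 0.0000 ≤ continuation, so V_u = 7.7160
Node d (S = 48.75): continuation = 1/1.03·[0.5600·18.0625 + 0.4400·42.4375] = 27.9490; exercise value = 30.2500 > continuation, so V_d = 30.2500 (exercise)
Node 0 (S = 65): continuation = 1/1.03·[0.5600·7.7160 + 0.4400·30.2500] = 17.1174; exercise value = 14.0000 ≤ continuation, so V_0 = 17.1174

€17.12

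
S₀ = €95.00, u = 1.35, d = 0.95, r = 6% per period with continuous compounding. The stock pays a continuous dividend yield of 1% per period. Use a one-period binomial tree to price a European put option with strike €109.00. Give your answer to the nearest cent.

€13.19

Per-period risk-free factor R = e^0.06 = 1.0618; dividend-adjusted growth = e^(0.06−0.01) = 1.0513.
Risk-neutral probability p = (1.0513 − 0.95)/(1.35 − 0.95) = 0.1013/0.4000 = 0.2532
Terminal stock prices: S_u = 128.2, S_d = 90.25
Terminal payoffs (K − S): max(-19.25, 0) = 0, max(18.75, 0) = 18.75
Node 0 (S = 95): V_0 = e^(−0.06)·[0.2532·0.0000 + 0.7468·18.7500] = 13.1875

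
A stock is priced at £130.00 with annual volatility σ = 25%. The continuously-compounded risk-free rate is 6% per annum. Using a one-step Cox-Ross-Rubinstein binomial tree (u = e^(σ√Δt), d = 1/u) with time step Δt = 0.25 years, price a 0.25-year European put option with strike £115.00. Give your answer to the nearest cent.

CRR parameters: u = e^(σ√Δt) = e^(0.25·√0.25) = 1.1331, d = 1/u = 0.8825
Per-period rate: rΔt = 0.06·0.25 = 0.015, so R = e^0.015 = 1.0151
Risk-neutral probability p = (e^0.015 − 0.8825)/(1.1331 − 0.8825) = 0.1326/0.2507 = 0.5291
Terminal stock prices: S_u = 147.3, S_d = 114.7
Terminal payoffs (K − S): max(-32.31, 0) = 0, max(0.2754, 0) = 0.2754
Node 0 (S = 130): V_0 = e^(−0.015)·[0.5291·0.0000 + 0.4709·0.2754] = 0.1278

£0.13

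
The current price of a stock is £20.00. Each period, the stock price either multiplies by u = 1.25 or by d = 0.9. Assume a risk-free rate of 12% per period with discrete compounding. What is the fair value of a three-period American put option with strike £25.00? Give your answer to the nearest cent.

£5.00

Risk-neutral probability p = (1 + 0.12 − 0.9)/(1.25 − 0.9) = 0.2200/0.3500 = 0.6286
Terminal stock prices: S_uuu = 39.06, S_uud = 28.12, S_udd = 20.25, S_ddd = 14.58
Terminal payoffs (K − S): max(-14.06, 0) = 0, max(-3.125, 0) = 0, max(4.75, 0) = 4.75, max(10.42, 0) = 10.42
Node uu (S = 31.25): continuation = 1/1.12·[0.6286·0.0000 + 0.3714·0.0000] = 0.0000; exercise value = 0.0000 ≤ continuation, so V_uu = 0.0000
Node ud (S = 22.5): continuation = 1/1.12·[0.6286·0.0000 + 0.3714·4.7500] = 1.5753; exercise value = 2.5000 > continuation, so V_ud = 2.5000 (exercise)
Node dd (S = 16.2): continuation = 1/1.12·[0.6286·4.7500 + 0.3714·10.4200] = 6.1214; exercise value = 8.8000 > continuation, so V_dd = 8.8000 (exercise)
Node u (S = 25): continuation = 1/1.12·[0.6286·0.0000 + 0.3714·2.5000] = 0.8291; exercise value = 0.0000 ≤ continuation, so V_u = 0.8291
Node d (S = 18): continuation = 1/1.12·[0.6286·2.5000 + 0.3714·8.8000] = 4.3214; exercise value = 7.0000 > continuation, so V_d = 7.0000 (exercise)
Node 0 (S = 20): continuation = 1/1.12·[0.6286·0.8291 + 0.3714·7.0000] = 2.7867; exercise value = 5.0000 > continuation, so V_0 = 5.0000 (exercise)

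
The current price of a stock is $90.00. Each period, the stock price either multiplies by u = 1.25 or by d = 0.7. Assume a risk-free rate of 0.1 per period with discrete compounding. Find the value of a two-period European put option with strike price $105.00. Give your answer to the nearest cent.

Risk-neutral probability p = (1 + 0.1 − 0.7)/(1.25 − 0.7) = 0.4000/0.5500 = 0.7273
Terminal stock prices: S_uu = 140.6, S_ud = 78.75, S_dd = 44.1
Terminal payoffs (K − S): max(-35.62, 0) = 0, max(26.25, 0) = 26.25, max(60.9, 0) = 60.9
Node u (S = 112.5): V_u = 1/1.1·[0.7273·0.0000 + 0.2727·26.2500] = 6.5083
Node d (S = 63): V_d = 1/1.1·[0.7273·26.2500 + 0.2727·60.9000] = 32.4545
Node 0 (S = 90): V_0 = 1/1.1·[0.7273·6.5083 + 0.2727·32.4545] = 12.3496

$12.35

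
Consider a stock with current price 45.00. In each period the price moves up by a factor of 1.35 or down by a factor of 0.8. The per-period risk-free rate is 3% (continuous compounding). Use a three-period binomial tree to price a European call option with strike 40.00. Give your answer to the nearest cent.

Risk-neutral probability p = (e^0.03 − 0.8)/(1.35 − 0.8) = 0.2305/0.5500 = 0.4190
Terminal stock prices: S_uuu = 110.7, S_uud = 65.61, S_udd = 38.88, S_ddd = 23.04
Terminal payoffs (S − K): max(70.72, 0) = 70.72, max(25.61, 0) = 25.61, max(-1.12, 0) = 0, max(-16.96, 0) = 0
Node uu (S = 82.01): V_uu = e^(−0.03)·[0.4190·70.7169 + 0.5810·25.6100] = 43.1947
Node ud (S = 48.6): V_ud = e^(−0.03)·[0.4190·25.6100 + 0.5810·0.0000] = 10.4137
Node dd (S = 28.8): V_dd = e^(−0.03)·[0.4190·0.0000 + 0.5810·0.0000] = 0.0000
Node u (S = 60.75): V_u = e^(−0.03)·[0.4190·43.1947 + 0.5810·10.4137] = 23.4355
Node d (S = 36): V_d = e^(−0.03)·[0.4190·10.4137 + 0.5810·0.0000] = 4.2345
Node 0 (S = 45): V_0 = e^(−0.03)·[0.4190·23.4355 + 0.5810·4.2345] = 11.9169

11.92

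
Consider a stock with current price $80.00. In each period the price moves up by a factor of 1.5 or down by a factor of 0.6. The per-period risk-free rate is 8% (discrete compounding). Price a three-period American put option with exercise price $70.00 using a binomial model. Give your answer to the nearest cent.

Risk-neutral probability p = (1 + 0.08 − 0.6)/(1.5 − 0.6) = 0.4800/0.9000 = 0.5333
Terminal stock prices: S_uuu = 270, S_uud = 108, S_udd = 43.2, S_ddd = 17.28
Terminal payoffs (K − S): max(-200, 0) = 0, max(-38, 0) = 0, max(26.8, 0) = 26.8, max(52.72, 0) = 52.72
Node uu (S = 180): continuation = 1/1.08·[0.5333·0.0000 + 0.4667·0.0000] = 0.0000; exercise value = 0.0000 ≤ continuation, so V_uu = 0.0000
Node ud (S = 72): continuation = 1/1.08·[0.5333·0.0000 + 0.4667·26.8000] = 11.5802; exercise value = 0.0000 ≤ continuation, so V_ud = 11.5802
Node dd (S = 28.8): continuation = 1/1.08·[0.5333·26.8000 + 0.4667·52.7200] = 36.0148; exercise value = 41.2000 > continuation, so V_dd = 41.2000 (exercise)
Node u (S = 120): continuation = 1/1.08·[0.5333·0.0000 + 0.4667·11.5802] = 5.0038; exercise value = 0.0000 ≤ continuation, so V_u = 5.0038
Node d (S = 48): continuation = 1/1.08·[0.5333·11.5802 + 0.4667·41.2000] = 23.5211; exercise value = 22.0000 ≤ continuation, so V_d = 23.5211
Node 0 (S = 80): continuation = 1/1.08·[0.5333·5.0038 + 0.4667·23.5211] = 12.6345; exercise value = 0.0000 ≤ continuation, so V_0 = 12.6345

$12.63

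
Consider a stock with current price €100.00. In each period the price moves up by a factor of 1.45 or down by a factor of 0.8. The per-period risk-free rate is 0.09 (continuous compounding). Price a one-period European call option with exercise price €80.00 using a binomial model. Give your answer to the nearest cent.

Risk-neutral probability p = (e^0.09 − 0.8)/(1.45 − 0.8) = 0.2942/0.6500 = 0.4526
Terminal stock prices: S_u = 145, S_d = 80
Terminal payoffs (S − K): max(65, 0) = 65, max(0, 0) = 0
Node 0 (S = 100): V_0 = e^(−0.09)·[0.4526·65.0000 + 0.5474·0.0000] = 26.8855

€26.89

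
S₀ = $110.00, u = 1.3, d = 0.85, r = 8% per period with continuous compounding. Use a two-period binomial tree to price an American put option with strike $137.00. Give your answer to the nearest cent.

Risk-neutral probability p = (e^0.08 − 0.85)/(1.3 − 0.85) = 0.2333/0.4500 = 0.5184
Terminal stock prices: S_uu = 185.9, S_ud = 121.5, S_dd = 79.47
Terminal payoffs (K − S): max(-48.9, 0) = 0, max(15.45, 0) = 15.45, max(57.53, 0) = 57.53
Node u (S = 143): continuation = e^(−0.08)·[0.5184·0.0000 + 0.4816·15.4500] = 6.8684; exercise value = 0.0000 ≤ continuation, so V_u = 6.8684
Node d (S = 93.5): continuation = e^(−0.08)·[0.5184·15.4500 + 0.4816·57.5250] = 32.9669; exercise value = 43.5000 > continuation, so V_d = 43.5000 (exercise)
Node 0 (S = 110): continuation = e^(−0.08)·[0.5184·6.8684 + 0.4816·43.5000] = 22.6252; exercise value = 27.0000 > continuation, so V_0 = 27.0000 (exercise)

$27.00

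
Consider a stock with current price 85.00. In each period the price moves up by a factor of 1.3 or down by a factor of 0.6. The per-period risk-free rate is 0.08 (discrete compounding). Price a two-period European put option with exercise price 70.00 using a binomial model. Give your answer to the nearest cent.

4.70

Risk-neutral probability p = (1 + 0.08 − 0.6)/(1.3 − 0.6) = 0.4800/0.7000 = 0.6857
Terminal stock prices: S_uu = 143.7, S_ud = 66.3, S_dd = 30.6
Terminal payoffs (K − S): max(-73.65, 0) = 0, max(3.7, 0) = 3.7, max(39.4, 0) = 39.4
Node u (S = 110.5): V_u = 1/1.08·[0.6857·0.0000 + 0.3143·3.7000] = 1.0767
Node d (S = 51): V_d = 1/1.08·[0.6857·3.7000 + 0.3143·39.4000] = 13.8148
Node 0 (S = 85): V_0 = 1/1.08·[0.6857·1.0767 + 0.3143·13.8148] = 4.7038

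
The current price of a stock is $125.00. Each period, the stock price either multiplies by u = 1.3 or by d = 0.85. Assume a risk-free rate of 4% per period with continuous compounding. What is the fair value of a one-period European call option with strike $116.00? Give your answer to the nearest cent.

$18.94

Risk-neutral probability p = (e^0.04 − 0.85)/(1.3 − 0.85) = 0.1908/0.4500 = 0.4240
Terminal stock prices: S_u = 162.5, S_d = 106.2
Terminal payoffs (S − K): max(46.5, 0) = 46.5, max(-9.75, 0) = 0
Node 0 (S = 125): V_0 = e^(−0.04)·[0.4240·46.5000 + 0.5760·0.0000] = 18.9440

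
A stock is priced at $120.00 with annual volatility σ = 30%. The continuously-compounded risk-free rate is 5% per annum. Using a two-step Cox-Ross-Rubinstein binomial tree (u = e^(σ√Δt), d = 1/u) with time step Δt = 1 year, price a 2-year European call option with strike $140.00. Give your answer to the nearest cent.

CRR parameters: u = e^(σ√Δt) = e^(0.3·√1) = 1.3499, d = 1/u = 0.7408
Per-period rate: rΔt = 0.05·1 = 0.05, so R = e^0.05 = 1.0513
Risk-neutral probability p = (e^0.05 − 0.7408)/(1.3499 − 0.7408) = 0.3105/0.6090 = 0.5097
Terminal stock prices: S_uu = 218.7, S_ud = 120, S_dd = 65.86
Terminal payoffs (S − K): max(78.65, 0) = 78.65, max(-20, 0) = 0, max(-74.14, 0) = 0
Node u (S = 162): V_u = e^(−0.05)·[0.5097·78.6543 + 0.4903·0.0000] = 38.1379
Node d (S = 88.9): V_d = e^(−0.05)·[0.5097·0.0000 + 0.4903·0.0000] = 0.0000
Node 0 (S = 120): V_0 = e^(−0.05)·[0.5097·38.1379 + 0.4903·0.0000] = 18.4923

$18.49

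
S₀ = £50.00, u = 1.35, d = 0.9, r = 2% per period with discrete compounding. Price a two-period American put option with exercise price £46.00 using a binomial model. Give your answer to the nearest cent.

£2.84

Risk-neutral probability p = (1 + 0.02 − 0.9)/(1.35 − 0.9) = 0.1200/0.4500 = 0.2667
Terminal stock prices: S_uu = 91.13, S_ud = 60.75, S_dd = 40.5
Terminal payoffs (K − S): max(-45.13, 0) = 0, max(-14.75, 0) = 0, max(5.5, 0) = 5.5
Node u (S = 67.5): continuation = 1/1.02·[0.2667·0.0000 + 0.7333·0.0000] = 0.0000; exercise value = 0.0000 ≤ continuation, so V_u = 0.0000
Node d (S = 45): continuation = 1/1.02·[0.2667·0.0000 + 0.7333·5.5000] = 3.9542; exercise value = 1.0000 ≤ continuation, so V_d = 3.9542
Node 0 (S = 50): continuation = 1/1.02·[0.2667·0.0000 + 0.7333·3.9542] = 2.8429; exercise value = 0.0000 ≤ continuation, so V_0 = 2.8429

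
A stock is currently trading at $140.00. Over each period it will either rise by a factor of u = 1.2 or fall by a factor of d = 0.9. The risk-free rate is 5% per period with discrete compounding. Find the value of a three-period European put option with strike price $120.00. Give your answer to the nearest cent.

$1.94

Risk-neutral probability p = (1 + 0.05 − 0.9)/(1.2 − 0.9) = 0.1500/0.3000 = 0.5000
Terminal stock prices: S_uuu = 241.9, S_uud = 181.4, S_udd = 136.1, S_ddd = 102.1
Terminal payoffs (K − S): max(-121.9, 0) = 0, max(-61.44, 0) = 0, max(-16.08, 0) = 0, max(17.94, 0) = 17.94
Node uu (S = 201.6): V_uu = 1/1.05·[0.5000·0.0000 + 0.5000·0.0000] = 0.0000
Node ud (S = 151.2): V_ud = 1/1.05·[0.5000·0.0000 + 0.5000·0.0000] = 0.0000
Node dd (S = 113.4): V_dd = 1/1.05·[0.5000·0.0000 + 0.5000·17.9400] = 8.5429
Node u (S = 168): V_u = 1/1.05·[0.5000·0.0000 + 0.5000·0.0000] = 0.0000
Node d (S = 126): V_d = 1/1.05·[0.5000·0.0000 + 0.5000·8.5429] = 4.0680
Node 0 (S = 140): V_0 = 1/1.05·[0.5000·0.0000 + 0.5000·4.0680] = 1.9372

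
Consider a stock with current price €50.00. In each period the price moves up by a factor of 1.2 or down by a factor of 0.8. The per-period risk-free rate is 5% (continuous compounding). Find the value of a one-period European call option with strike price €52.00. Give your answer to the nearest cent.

€4.78

Risk-neutral probability p = (e^0.05 − 0.8)/(1.2 − 0.8) = 0.2513/0.4000 = 0.6282
Terminal stock prices: S_u = 60, S_d = 40
Terminal payoffs (S − K): max(8, 0) = 8, max(-12, 0) = 0
Node 0 (S = 50): V_0 = e^(−0.05)·[0.6282·8.0000 + 0.3718·0.0000] = 4.7803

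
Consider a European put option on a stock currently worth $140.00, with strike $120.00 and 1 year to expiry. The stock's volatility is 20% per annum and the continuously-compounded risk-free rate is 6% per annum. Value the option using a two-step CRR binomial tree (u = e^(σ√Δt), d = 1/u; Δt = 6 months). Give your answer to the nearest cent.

$2.50

CRR parameters: u = e^(σ√Δt) = e^(0.2·√0.5) = 1.1519, d = 1/u = 0.8681
Per-period rate: rΔt = 0.06·0.5 = 0.03, so R = e^0.03 = 1.0305
Risk-neutral probability p = (e^0.03 − 0.8681)/(1.1519 − 0.8681) = 0.1623/0.2838 = 0.5720
Terminal stock prices: S_uu = 185.8, S_ud = 140, S_dd = 105.5
Terminal payoffs (K − S): max(-65.77, 0) = 0, max(-20, 0) = 0, max(14.49, 0) = 14.49
Node u (S = 161.3): V_u = e^(−0.03)·[0.5720·0.0000 + 0.4280·0.0000] = 0.0000
Node d (S = 121.5): V_d = e^(−0.03)·[0.5720·0.0000 + 0.4280·14.4906] = 6.0184
Node 0 (S = 140): V_0 = e^(−0.03)·[0.5720·0.0000 + 0.4280·6.0184] = 2.4997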